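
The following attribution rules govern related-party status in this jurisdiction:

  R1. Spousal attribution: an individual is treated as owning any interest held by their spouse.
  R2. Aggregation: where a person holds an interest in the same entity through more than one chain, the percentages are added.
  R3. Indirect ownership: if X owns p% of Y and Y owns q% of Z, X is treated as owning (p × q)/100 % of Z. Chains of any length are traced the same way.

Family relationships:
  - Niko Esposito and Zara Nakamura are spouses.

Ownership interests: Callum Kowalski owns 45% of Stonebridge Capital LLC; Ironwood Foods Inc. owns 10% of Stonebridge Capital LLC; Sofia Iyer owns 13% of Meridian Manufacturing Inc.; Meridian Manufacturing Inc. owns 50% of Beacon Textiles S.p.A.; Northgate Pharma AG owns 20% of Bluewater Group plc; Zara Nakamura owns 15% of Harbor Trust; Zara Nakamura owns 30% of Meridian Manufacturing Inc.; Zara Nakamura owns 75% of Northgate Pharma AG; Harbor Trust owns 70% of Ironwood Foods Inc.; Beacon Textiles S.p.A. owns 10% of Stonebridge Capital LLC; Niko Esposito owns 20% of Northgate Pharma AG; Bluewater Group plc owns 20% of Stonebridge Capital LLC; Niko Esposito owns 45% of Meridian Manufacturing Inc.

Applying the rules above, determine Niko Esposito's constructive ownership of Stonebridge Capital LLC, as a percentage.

By spousal attribution (R1), Niko Esposito is treated as also owning Zara Nakamura's interest in Meridian Manufacturing Inc, giving 45% + 30% = 75%.
By spousal attribution (R1), Niko Esposito is treated as also owning Zara Nakamura's interest in Northgate Pharma AG, giving 20% + 75% = 95%.
By spousal attribution (R1), Niko Esposito is treated as owning Zara Nakamura's 15% interest in Harbor Trust.
Chain via Meridian Manufacturing Inc. → Beacon Textiles S.p.A. (R3): 75% × 50% × 10% = 3.75% of Stonebridge Capital LLC.
Chain via Northgate Pharma AG → Bluewater Group plc (R3): 95% × 20% × 20% = 3.8% of Stonebridge Capital LLC.
Chain via Harbor Trust → Ironwood Foods Inc. (R3): 15% × 70% × 10% = 1.05% of Stonebridge Capital LLC.
Aggregating (R2): 3.75% + 3.8% + 1.05% = 8.6%.

8.6%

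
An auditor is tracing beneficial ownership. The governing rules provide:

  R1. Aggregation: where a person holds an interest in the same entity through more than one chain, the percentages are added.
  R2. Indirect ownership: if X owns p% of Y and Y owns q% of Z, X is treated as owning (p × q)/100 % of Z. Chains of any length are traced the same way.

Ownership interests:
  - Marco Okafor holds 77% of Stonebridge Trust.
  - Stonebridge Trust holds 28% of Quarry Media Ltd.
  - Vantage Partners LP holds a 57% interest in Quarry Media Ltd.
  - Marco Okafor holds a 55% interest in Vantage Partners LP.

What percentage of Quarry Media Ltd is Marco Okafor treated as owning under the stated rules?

Chain via Vantage Partners LP (R2): 55% × 57% = 31.35% of Quarry Media Ltd.
Chain via Stonebridge Trust (R2): 77% × 28% = 21.56% of Quarry Media Ltd.
Aggregating (R1): 31.35% + 21.56% = 52.91%.

52.91%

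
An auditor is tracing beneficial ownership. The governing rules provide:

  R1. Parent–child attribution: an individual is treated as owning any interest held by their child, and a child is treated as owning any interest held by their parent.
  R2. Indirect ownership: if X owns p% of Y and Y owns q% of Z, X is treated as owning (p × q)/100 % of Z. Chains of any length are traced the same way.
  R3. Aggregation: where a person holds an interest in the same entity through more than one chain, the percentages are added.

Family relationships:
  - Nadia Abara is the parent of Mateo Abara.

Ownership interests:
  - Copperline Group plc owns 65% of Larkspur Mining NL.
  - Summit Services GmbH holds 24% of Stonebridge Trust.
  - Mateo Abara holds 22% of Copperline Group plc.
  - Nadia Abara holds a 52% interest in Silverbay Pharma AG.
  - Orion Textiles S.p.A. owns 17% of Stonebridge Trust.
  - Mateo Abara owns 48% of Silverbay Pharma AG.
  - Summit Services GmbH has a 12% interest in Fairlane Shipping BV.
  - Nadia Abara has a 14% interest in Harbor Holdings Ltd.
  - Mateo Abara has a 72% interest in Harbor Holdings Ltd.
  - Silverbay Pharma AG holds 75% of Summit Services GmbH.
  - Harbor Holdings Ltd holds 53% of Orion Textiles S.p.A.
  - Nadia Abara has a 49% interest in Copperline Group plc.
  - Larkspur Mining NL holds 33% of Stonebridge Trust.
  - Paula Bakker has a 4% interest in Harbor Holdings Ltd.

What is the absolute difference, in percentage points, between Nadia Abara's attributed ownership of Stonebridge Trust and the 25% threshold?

By parent–child attribution (R1), Nadia Abara is treated as also owning Mateo Abara's interest in Harbor Holdings Ltd, giving 14% + 72% = 86%.
By parent–child attribution (R1), Nadia Abara is treated as also owning Mateo Abara's interest in Copperline Group plc, giving 49% + 22% = 71%.
By parent–child attribution (R1), Nadia Abara is treated as also owning Mateo Abara's interest in Silverbay Pharma AG, giving 52% + 48% = 100%.
Chain via Harbor Holdings Ltd → Orion Textiles S.p.A. (R2): 86% × 53% × 17% = 7.7486% of Stonebridge Trust.
Chain via Copperline Group plc → Larkspur Mining NL (R2): 71% × 65% × 33% = 15.2295% of Stonebridge Trust.
Chain via Silverbay Pharma AG → Summit Services GmbH (R2): 100% × 75% × 24% = 18% of Stonebridge Trust.
Aggregating (R3): 7.7486% + 15.2295% + 18% = 40.9781%.
40.9781% exceeds the 25% threshold by 15.9781 percentage points.

15.9781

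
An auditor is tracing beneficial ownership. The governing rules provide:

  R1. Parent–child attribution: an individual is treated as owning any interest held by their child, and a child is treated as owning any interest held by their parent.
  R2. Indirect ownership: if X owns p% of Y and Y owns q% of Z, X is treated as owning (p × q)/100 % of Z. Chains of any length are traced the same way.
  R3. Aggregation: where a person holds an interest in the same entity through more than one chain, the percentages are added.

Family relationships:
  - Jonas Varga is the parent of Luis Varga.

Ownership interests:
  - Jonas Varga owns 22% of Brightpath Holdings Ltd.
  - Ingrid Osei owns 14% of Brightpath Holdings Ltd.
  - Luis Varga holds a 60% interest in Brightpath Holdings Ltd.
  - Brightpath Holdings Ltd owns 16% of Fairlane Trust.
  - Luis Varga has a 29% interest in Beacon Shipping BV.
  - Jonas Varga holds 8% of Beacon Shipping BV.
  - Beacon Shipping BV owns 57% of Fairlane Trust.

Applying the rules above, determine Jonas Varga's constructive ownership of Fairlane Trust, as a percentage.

By parent–child attribution (R1), Jonas Varga is treated as also owning Luis Varga's interest in Beacon Shipping BV, giving 8% + 29% = 37%.
By parent–child attribution (R1), Jonas Varga is treated as also owning Luis Varga's interest in Brightpath Holdings Ltd, giving 22% + 60% = 82%.
Chain via Beacon Shipping BV (R2): 37% × 57% = 21.09% of Fairlane Trust.
Chain via Brightpath Holdings Ltd (R2): 82% × 16% = 13.12% of Fairlane Trust.
Aggregating (R3): 21.09% + 13.12% = 34.21%.

34.21%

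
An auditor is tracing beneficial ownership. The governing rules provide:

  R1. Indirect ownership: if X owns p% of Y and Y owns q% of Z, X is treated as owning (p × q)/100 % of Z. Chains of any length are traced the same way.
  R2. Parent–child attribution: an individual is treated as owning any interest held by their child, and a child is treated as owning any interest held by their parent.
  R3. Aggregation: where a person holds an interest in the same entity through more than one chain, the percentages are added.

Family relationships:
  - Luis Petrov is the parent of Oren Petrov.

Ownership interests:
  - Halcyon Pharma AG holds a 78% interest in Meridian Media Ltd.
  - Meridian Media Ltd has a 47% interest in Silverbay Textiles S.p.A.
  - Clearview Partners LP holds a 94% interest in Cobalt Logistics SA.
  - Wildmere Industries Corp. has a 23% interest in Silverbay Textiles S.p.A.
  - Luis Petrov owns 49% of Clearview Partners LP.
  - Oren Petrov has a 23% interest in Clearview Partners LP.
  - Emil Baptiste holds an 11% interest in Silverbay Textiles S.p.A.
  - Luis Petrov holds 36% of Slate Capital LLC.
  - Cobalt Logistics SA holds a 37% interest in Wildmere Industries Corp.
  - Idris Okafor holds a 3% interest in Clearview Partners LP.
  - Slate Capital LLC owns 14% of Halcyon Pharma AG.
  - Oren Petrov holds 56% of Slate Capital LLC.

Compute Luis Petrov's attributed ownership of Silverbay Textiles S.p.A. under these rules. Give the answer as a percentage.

By parent–child attribution (R2), Luis Petrov is treated as also owning Oren Petrov's interest in Clearview Partners LP, giving 49% + 23% = 72%.
By parent–child attribution (R2), Luis Petrov is treated as also owning Oren Petrov's interest in Slate Capital LLC, giving 36% + 56% = 92%.
Chain via Clearview Partners LP → Cobalt Logistics SA → Wildmere Industries Corp. (R1): 72% × 94% × 37% × 23% = 5.759568% of Silverbay Textiles S.p.A.
Chain via Slate Capital LLC → Halcyon Pharma AG → Meridian Media Ltd (R1): 92% × 14% × 78% × 47% = 4.721808% of Silverbay Textiles S.p.A.
Aggregating (R3): 5.759568% + 4.721808% = 10.481376%.

10.481376%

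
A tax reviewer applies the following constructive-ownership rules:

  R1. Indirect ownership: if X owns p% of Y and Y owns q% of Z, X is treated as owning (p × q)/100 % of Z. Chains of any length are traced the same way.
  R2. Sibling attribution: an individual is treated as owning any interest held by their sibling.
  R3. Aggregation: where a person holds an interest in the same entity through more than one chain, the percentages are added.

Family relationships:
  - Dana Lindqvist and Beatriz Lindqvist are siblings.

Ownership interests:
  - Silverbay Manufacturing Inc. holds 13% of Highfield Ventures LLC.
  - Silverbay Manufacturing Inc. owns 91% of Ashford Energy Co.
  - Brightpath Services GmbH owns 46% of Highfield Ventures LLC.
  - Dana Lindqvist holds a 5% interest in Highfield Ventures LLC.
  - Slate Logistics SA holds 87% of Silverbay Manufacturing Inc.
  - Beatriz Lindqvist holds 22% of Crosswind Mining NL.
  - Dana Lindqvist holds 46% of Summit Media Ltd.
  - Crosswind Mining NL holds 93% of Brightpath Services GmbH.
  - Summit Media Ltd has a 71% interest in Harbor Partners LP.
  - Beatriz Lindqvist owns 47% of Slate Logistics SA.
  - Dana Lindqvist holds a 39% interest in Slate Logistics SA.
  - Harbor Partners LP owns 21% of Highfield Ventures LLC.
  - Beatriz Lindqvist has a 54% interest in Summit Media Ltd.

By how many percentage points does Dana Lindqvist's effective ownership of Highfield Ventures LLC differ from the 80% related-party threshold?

40.9518

By sibling attribution (R2), Dana Lindqvist is treated as also owning Beatriz Lindqvist's interest in Slate Logistics SA, giving 39% + 47% = 86%.
By sibling attribution (R2), Dana Lindqvist is treated as also owning Beatriz Lindqvist's interest in Summit Media Ltd, giving 46% + 54% = 100%.
By sibling attribution (R2), Dana Lindqvist is treated as owning Beatriz Lindqvist's 22% interest in Crosswind Mining NL.
Chain via Slate Logistics SA → Silverbay Manufacturing Inc. (R1): 86% × 87% × 13% = 9.7266% of Highfield Ventures LLC.
Chain via Summit Media Ltd → Harbor Partners LP (R1): 100% × 71% × 21% = 14.91% of Highfield Ventures LLC.
Direct interest in Highfield Ventures LLC: 5%.
Chain via Crosswind Mining NL → Brightpath Services GmbH (R1): 22% × 93% × 46% = 9.4116% of Highfield Ventures LLC.
Aggregating (R3): 9.7266% + 14.91% + 5% + 9.4116% = 39.0482%.
39.0482% falls short of the 80% threshold by 40.9518 percentage points.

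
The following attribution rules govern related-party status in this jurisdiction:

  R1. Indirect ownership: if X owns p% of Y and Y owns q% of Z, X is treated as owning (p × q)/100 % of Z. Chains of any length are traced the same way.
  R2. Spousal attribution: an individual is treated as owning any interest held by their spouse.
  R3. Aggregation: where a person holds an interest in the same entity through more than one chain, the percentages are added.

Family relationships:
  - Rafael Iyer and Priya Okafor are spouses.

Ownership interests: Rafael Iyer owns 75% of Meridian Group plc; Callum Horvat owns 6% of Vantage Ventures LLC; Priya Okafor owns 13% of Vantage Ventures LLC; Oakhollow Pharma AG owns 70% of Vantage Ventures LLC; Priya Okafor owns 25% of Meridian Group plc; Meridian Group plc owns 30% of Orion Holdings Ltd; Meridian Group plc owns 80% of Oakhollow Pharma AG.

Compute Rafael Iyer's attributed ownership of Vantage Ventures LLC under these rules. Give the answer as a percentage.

By spousal attribution (R2), Rafael Iyer is treated as also owning Priya Okafor's interest in Meridian Group plc, giving 75% + 25% = 100%.
By spousal attribution (R2), Rafael Iyer is treated as owning Priya Okafor's 13% interest in Vantage Ventures LLC.
Chain via Meridian Group plc → Oakhollow Pharma AG (R1): 100% × 80% × 70% = 56% of Vantage Ventures LLC.
Direct interest in Vantage Ventures LLC: 13%.
Aggregating (R3): 56% + 13% = 69%.

69%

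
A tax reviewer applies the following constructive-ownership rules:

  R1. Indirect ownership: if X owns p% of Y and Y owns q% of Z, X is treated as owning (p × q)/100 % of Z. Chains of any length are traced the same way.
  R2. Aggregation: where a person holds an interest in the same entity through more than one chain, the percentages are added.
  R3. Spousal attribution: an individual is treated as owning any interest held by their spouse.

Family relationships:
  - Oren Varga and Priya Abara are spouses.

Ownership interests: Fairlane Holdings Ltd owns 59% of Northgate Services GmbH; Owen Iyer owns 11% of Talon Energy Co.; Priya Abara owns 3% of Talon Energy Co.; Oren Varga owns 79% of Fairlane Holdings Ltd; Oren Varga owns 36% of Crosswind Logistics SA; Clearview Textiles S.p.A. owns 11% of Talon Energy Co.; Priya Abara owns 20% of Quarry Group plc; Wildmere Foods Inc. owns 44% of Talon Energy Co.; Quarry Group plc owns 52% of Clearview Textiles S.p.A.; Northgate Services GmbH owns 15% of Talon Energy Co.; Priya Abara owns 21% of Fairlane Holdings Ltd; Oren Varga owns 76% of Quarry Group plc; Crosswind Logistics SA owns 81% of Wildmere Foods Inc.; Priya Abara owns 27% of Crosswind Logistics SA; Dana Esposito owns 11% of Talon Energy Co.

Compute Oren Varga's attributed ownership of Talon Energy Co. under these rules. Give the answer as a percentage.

39.7944%

By spousal attribution (R3), Oren Varga is treated as also owning Priya Abara's interest in Crosswind Logistics SA, giving 36% + 27% = 63%.
By spousal attribution (R3), Oren Varga is treated as also owning Priya Abara's interest in Quarry Group plc, giving 76% + 20% = 96%.
By spousal attribution (R3), Oren Varga is treated as also owning Priya Abara's interest in Fairlane Holdings Ltd, giving 79% + 21% = 100%.
By spousal attribution (R3), Oren Varga is treated as owning Priya Abara's 3% interest in Talon Energy Co.
Chain via Crosswind Logistics SA → Wildmere Foods Inc. (R1): 63% × 81% × 44% = 22.4532% of Talon Energy Co.
Chain via Quarry Group plc → Clearview Textiles S.p.A. (R1): 96% × 52% × 11% = 5.4912% of Talon Energy Co.
Chain via Fairlane Holdings Ltd → Northgate Services GmbH (R1): 100% × 59% × 15% = 8.85% of Talon Energy Co.
Direct interest in Talon Energy Co: 3%.
Aggregating (R2): 22.4532% + 5.4912% + 8.85% + 3% = 39.7944%.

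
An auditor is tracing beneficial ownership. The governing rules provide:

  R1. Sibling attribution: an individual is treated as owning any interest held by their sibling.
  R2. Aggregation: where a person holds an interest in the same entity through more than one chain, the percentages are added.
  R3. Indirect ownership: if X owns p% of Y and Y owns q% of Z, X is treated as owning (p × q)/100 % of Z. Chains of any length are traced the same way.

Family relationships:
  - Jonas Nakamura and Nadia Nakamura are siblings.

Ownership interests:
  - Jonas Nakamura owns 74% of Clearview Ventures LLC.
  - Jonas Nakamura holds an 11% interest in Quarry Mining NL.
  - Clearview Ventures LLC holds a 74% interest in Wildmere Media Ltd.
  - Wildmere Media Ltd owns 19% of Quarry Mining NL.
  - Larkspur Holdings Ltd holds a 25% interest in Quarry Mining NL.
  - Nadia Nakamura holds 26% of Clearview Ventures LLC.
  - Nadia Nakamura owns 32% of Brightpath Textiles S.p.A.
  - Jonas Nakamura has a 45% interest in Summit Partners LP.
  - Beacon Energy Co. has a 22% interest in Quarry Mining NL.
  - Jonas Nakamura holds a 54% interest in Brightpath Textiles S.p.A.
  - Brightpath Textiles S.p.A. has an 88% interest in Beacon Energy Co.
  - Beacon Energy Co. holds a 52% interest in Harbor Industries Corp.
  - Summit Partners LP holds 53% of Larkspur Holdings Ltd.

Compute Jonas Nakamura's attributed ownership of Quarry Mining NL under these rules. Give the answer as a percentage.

By sibling attribution (R1), Jonas Nakamura is treated as also owning Nadia Nakamura's interest in Brightpath Textiles S.p.A, giving 54% + 32% = 86%.
By sibling attribution (R1), Jonas Nakamura is treated as also owning Nadia Nakamura's interest in Clearview Ventures LLC, giving 74% + 26% = 100%.
Chain via Brightpath Textiles S.p.A. → Beacon Energy Co. (R3): 86% × 88% × 22% = 16.6496% of Quarry Mining NL.
Chain via Clearview Ventures LLC → Wildmere Media Ltd (R3): 100% × 74% × 19% = 14.06% of Quarry Mining NL.
Chain via Summit Partners LP → Larkspur Holdings Ltd (R3): 45% × 53% × 25% = 5.9625% of Quarry Mining NL.
Direct interest in Quarry Mining NL: 11%.
Aggregating (R2): 16.6496% + 14.06% + 5.9625% + 11% = 47.6721%.

47.6721%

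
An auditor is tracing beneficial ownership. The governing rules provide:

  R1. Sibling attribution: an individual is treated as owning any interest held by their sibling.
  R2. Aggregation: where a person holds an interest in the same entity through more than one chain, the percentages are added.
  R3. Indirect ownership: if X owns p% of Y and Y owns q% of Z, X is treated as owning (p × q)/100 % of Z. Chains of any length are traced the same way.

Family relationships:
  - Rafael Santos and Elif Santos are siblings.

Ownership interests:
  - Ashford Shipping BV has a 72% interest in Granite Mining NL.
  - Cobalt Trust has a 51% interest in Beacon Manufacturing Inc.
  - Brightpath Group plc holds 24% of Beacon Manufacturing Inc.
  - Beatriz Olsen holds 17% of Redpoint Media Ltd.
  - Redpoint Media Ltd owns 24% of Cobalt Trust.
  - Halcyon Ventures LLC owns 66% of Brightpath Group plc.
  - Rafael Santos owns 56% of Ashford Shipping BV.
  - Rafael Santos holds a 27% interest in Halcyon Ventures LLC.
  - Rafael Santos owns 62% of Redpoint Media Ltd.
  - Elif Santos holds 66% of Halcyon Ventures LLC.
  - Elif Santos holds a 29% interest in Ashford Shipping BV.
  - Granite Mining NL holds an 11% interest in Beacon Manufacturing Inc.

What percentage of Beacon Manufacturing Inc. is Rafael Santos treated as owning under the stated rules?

By sibling attribution (R1), Rafael Santos is treated as also owning Elif Santos's interest in Halcyon Ventures LLC, giving 27% + 66% = 93%.
By sibling attribution (R1), Rafael Santos is treated as also owning Elif Santos's interest in Ashford Shipping BV, giving 56% + 29% = 85%.
Chain via Halcyon Ventures LLC → Brightpath Group plc (R3): 93% × 66% × 24% = 14.7312% of Beacon Manufacturing Inc.
Chain via Redpoint Media Ltd → Cobalt Trust (R3): 62% × 24% × 51% = 7.5888% of Beacon Manufacturing Inc.
Chain via Ashford Shipping BV → Granite Mining NL (R3): 85% × 72% × 11% = 6.732% of Beacon Manufacturing Inc.
Aggregating (R2): 14.7312% + 7.5888% + 6.732% = 29.052%.

29.052%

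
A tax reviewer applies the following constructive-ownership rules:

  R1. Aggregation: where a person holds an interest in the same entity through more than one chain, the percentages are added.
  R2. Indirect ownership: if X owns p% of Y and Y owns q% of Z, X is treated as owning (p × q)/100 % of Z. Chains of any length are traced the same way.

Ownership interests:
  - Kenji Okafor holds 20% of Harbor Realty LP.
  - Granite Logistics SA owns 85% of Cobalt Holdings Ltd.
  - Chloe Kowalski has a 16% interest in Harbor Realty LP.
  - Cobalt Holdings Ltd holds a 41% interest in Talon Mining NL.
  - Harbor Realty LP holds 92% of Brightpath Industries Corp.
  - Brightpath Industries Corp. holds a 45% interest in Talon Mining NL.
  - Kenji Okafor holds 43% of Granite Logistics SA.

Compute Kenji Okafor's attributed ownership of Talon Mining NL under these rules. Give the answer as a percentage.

23.2655%

Chain via Granite Logistics SA → Cobalt Holdings Ltd (R2): 43% × 85% × 41% = 14.9855% of Talon Mining NL.
Chain via Harbor Realty LP → Brightpath Industries Corp. (R2): 20% × 92% × 45% = 8.28% of Talon Mining NL.
Aggregating (R1): 14.9855% + 8.28% = 23.2655%.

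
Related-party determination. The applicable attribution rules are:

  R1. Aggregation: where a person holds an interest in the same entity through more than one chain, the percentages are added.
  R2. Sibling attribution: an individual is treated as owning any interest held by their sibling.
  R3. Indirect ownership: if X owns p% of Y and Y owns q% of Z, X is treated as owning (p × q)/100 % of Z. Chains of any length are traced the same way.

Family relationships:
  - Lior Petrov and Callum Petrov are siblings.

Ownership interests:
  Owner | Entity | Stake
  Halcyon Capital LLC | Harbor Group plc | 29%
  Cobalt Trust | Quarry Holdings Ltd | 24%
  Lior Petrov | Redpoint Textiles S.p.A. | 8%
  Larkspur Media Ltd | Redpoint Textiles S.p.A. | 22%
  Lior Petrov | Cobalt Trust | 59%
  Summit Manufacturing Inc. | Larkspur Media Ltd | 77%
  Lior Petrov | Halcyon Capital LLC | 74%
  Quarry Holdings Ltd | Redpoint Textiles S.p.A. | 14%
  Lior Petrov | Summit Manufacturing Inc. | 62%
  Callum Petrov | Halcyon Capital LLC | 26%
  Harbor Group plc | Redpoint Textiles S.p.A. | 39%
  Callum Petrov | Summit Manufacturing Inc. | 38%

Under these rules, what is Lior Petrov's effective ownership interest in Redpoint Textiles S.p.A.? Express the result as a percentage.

38.2324%

By sibling attribution (R2), Lior Petrov is treated as also owning Callum Petrov's interest in Summit Manufacturing Inc, giving 62% + 38% = 100%.
By sibling attribution (R2), Lior Petrov is treated as also owning Callum Petrov's interest in Halcyon Capital LLC, giving 74% + 26% = 100%.
Chain via Summit Manufacturing Inc. → Larkspur Media Ltd (R3): 100% × 77% × 22% = 16.94% of Redpoint Textiles S.p.A.
Chain via Cobalt Trust → Quarry Holdings Ltd (R3): 59% × 24% × 14% = 1.9824% of Redpoint Textiles S.p.A.
Chain via Halcyon Capital LLC → Harbor Group plc (R3): 100% × 29% × 39% = 11.31% of Redpoint Textiles S.p.A.
Direct interest in Redpoint Textiles S.p.A: 8%.
Aggregating (R1): 16.94% + 1.9824% + 11.31% + 8% = 38.2324%.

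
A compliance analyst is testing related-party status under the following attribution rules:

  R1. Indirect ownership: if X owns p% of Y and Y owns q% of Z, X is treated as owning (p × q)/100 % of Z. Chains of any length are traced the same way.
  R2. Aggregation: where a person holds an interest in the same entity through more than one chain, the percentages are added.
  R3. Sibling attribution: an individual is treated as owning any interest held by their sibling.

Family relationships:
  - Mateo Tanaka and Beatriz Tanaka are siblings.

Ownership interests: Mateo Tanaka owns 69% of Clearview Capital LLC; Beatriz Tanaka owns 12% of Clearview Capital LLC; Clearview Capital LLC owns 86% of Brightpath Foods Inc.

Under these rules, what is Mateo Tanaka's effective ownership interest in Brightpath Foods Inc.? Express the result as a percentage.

By sibling attribution (R3), Mateo Tanaka is treated as also owning Beatriz Tanaka's interest in Clearview Capital LLC, giving 69% + 12% = 81%.
Chain via Clearview Capital LLC (R1): 81% × 86% = 69.66% of Brightpath Foods Inc.

69.66%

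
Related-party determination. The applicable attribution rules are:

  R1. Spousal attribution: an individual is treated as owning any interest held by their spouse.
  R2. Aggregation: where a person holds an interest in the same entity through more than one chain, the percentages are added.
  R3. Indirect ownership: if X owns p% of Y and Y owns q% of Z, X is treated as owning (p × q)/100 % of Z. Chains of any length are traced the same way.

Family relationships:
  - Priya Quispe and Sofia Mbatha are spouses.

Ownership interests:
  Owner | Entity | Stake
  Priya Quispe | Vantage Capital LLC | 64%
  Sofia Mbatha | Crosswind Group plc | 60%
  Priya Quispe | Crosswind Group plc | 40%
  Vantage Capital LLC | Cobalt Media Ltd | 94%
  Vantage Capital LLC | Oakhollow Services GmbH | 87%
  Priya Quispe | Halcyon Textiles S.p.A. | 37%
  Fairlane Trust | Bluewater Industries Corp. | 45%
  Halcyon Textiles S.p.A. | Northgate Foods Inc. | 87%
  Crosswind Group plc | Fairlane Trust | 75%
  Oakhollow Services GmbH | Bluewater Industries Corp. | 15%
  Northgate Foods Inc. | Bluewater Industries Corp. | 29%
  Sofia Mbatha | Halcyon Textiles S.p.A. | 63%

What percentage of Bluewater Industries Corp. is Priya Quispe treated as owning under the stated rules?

By spousal attribution (R1), Priya Quispe is treated as also owning Sofia Mbatha's interest in Crosswind Group plc, giving 40% + 60% = 100%.
By spousal attribution (R1), Priya Quispe is treated as also owning Sofia Mbatha's interest in Halcyon Textiles S.p.A, giving 37% + 63% = 100%.
Chain via Crosswind Group plc → Fairlane Trust (R3): 100% × 75% × 45% = 33.75% of Bluewater Industries Corp.
Chain via Vantage Capital LLC → Oakhollow Services GmbH (R3): 64% × 87% × 15% = 8.352% of Bluewater Industries Corp.
Chain via Halcyon Textiles S.p.A. → Northgate Foods Inc. (R3): 100% × 87% × 29% = 25.23% of Bluewater Industries Corp.
Aggregating (R2): 33.75% + 8.352% + 25.23% = 67.332%.

67.332%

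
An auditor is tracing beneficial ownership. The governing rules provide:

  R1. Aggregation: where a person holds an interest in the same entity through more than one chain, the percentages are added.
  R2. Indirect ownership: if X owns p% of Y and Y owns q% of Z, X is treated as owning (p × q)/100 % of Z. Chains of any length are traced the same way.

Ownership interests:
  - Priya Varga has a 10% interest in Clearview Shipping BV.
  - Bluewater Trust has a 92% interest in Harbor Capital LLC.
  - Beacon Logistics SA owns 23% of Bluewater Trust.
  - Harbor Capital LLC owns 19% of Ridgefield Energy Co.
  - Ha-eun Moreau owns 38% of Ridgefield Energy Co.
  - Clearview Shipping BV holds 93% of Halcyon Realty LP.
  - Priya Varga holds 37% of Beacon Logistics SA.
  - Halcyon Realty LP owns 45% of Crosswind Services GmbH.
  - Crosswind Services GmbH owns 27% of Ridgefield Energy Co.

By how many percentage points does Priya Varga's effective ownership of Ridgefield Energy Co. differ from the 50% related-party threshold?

Chain via Clearview Shipping BV → Halcyon Realty LP → Crosswind Services GmbH (R2): 10% × 93% × 45% × 27% = 1.12995% of Ridgefield Energy Co.
Chain via Beacon Logistics SA → Bluewater Trust → Harbor Capital LLC (R2): 37% × 23% × 92% × 19% = 1.487548% of Ridgefield Energy Co.
Aggregating (R1): 1.12995% + 1.487548% = 2.617498%.
2.617498% falls short of the 50% threshold by 47.382502 percentage points.

47.382502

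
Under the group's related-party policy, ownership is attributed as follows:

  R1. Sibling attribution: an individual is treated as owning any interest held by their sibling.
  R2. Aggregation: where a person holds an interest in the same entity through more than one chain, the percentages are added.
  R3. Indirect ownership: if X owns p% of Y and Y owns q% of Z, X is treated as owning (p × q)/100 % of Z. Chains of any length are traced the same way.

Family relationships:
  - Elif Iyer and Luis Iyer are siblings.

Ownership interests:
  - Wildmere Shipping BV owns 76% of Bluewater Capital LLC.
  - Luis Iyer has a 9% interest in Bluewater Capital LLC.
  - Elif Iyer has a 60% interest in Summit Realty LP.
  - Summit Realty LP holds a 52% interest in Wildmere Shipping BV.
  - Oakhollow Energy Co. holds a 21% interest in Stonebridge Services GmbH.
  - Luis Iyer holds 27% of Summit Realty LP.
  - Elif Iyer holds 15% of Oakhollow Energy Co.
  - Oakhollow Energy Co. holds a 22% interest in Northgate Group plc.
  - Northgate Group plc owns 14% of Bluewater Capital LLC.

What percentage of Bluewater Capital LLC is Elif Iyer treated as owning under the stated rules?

By sibling attribution (R1), Elif Iyer is treated as also owning Luis Iyer's interest in Summit Realty LP, giving 60% + 27% = 87%.
By sibling attribution (R1), Elif Iyer is treated as owning Luis Iyer's 9% interest in Bluewater Capital LLC.
Chain via Oakhollow Energy Co. → Northgate Group plc (R3): 15% × 22% × 14% = 0.462% of Bluewater Capital LLC.
Chain via Summit Realty LP → Wildmere Shipping BV (R3): 87% × 52% × 76% = 34.3824% of Bluewater Capital LLC.
Direct interest in Bluewater Capital LLC: 9%.
Aggregating (R2): 0.462% + 34.3824% + 9% = 43.8444%.

43.8444%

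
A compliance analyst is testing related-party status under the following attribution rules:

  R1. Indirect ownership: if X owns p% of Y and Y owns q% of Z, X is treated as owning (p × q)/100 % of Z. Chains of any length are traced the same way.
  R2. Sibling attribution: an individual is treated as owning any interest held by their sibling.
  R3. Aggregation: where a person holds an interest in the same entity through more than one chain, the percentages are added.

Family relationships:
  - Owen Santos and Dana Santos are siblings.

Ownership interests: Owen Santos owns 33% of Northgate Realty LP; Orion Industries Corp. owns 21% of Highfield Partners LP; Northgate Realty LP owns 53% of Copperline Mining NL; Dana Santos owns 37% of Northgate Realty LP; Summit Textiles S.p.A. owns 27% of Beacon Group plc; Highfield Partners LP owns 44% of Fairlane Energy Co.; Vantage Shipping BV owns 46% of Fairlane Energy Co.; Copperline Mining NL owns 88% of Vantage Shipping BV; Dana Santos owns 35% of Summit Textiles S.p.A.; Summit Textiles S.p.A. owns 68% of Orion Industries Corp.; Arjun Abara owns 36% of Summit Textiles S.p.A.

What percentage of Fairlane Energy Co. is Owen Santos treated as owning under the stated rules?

By sibling attribution (R2), Owen Santos is treated as also owning Dana Santos's interest in Northgate Realty LP, giving 33% + 37% = 70%.
By sibling attribution (R2), Owen Santos is treated as owning Dana Santos's 35% interest in Summit Textiles S.p.A.
Chain via Northgate Realty LP → Copperline Mining NL → Vantage Shipping BV (R1): 70% × 53% × 88% × 46% = 15.01808% of Fairlane Energy Co.
Chain via Summit Textiles S.p.A. → Orion Industries Corp. → Highfield Partners LP (R1): 35% × 68% × 21% × 44% = 2.19912% of Fairlane Energy Co.
Aggregating (R3): 15.01808% + 2.19912% = 17.2172%.

17.2172%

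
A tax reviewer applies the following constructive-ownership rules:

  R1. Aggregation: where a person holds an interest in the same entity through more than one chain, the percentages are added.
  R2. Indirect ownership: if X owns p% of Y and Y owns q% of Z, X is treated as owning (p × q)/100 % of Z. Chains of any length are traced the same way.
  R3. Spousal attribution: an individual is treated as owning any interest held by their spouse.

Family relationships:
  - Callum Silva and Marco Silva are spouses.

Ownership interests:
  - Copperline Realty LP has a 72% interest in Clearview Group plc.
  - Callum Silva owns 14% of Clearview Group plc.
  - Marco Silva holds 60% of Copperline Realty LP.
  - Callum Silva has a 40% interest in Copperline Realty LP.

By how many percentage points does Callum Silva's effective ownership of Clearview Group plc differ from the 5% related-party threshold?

81

By spousal attribution (R3), Callum Silva is treated as also owning Marco Silva's interest in Copperline Realty LP, giving 40% + 60% = 100%.
Chain via Copperline Realty LP (R2): 100% × 72% = 72% of Clearview Group plc.
Direct interest in Clearview Group plc: 14%.
Aggregating (R1): 72% + 14% = 86%.
86% exceeds the 5% threshold by 81 percentage points.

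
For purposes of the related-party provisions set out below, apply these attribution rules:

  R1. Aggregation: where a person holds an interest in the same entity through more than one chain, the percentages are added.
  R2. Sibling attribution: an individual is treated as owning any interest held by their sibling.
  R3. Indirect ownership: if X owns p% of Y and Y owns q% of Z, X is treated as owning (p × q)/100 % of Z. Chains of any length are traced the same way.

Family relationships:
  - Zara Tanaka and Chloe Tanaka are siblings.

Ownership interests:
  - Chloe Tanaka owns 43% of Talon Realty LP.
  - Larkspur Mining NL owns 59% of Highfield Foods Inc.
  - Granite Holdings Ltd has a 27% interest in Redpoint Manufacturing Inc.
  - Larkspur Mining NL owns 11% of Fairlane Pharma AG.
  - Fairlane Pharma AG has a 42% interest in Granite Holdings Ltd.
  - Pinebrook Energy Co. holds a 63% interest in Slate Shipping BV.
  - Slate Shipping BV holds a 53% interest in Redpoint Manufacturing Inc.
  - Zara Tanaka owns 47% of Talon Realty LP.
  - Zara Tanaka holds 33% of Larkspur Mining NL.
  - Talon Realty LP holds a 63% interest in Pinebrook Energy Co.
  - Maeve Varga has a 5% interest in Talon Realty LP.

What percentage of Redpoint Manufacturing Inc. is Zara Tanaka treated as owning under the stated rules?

By sibling attribution (R2), Zara Tanaka is treated as also owning Chloe Tanaka's interest in Talon Realty LP, giving 47% + 43% = 90%.
Chain via Larkspur Mining NL → Fairlane Pharma AG → Granite Holdings Ltd (R3): 33% × 11% × 42% × 27% = 0.411642% of Redpoint Manufacturing Inc.
Chain via Talon Realty LP → Pinebrook Energy Co. → Slate Shipping BV (R3): 90% × 63% × 63% × 53% = 18.93213% of Redpoint Manufacturing Inc.
Aggregating (R1): 0.411642% + 18.93213% = 19.343772%.

19.343772%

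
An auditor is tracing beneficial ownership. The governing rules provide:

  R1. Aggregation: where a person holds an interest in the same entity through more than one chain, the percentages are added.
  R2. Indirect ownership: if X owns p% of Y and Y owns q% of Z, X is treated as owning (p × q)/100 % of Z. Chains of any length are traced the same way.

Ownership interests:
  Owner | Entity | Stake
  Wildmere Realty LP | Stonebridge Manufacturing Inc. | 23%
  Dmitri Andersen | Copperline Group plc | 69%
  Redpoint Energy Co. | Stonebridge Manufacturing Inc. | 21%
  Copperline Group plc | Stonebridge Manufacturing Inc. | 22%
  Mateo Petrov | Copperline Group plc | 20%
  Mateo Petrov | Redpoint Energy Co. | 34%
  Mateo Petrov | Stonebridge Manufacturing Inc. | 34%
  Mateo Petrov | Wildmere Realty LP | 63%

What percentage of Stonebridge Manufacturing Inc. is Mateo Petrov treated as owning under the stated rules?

60.03%

Chain via Redpoint Energy Co. (R2): 34% × 21% = 7.14% of Stonebridge Manufacturing Inc.
Chain via Wildmere Realty LP (R2): 63% × 23% = 14.49% of Stonebridge Manufacturing Inc.
Chain via Copperline Group plc (R2): 20% × 22% = 4.4% of Stonebridge Manufacturing Inc.
Direct interest in Stonebridge Manufacturing Inc: 34%.
Aggregating (R1): 7.14% + 14.49% + 4.4% + 34% = 60.03%.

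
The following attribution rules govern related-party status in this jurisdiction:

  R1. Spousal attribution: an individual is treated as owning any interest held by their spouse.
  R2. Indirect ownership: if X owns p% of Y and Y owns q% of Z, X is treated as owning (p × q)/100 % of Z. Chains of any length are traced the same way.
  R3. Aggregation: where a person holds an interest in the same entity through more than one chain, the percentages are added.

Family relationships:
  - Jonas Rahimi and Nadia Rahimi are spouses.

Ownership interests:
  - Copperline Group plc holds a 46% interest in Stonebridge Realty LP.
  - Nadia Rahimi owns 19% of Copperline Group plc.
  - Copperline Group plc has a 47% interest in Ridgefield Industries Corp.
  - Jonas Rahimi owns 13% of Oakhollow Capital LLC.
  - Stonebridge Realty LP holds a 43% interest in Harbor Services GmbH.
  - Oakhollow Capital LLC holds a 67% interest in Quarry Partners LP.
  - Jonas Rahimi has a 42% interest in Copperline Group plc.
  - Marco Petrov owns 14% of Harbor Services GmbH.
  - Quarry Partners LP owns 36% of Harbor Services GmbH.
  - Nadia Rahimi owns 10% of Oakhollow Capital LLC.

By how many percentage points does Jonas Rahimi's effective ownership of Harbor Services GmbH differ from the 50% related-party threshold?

32.3866

By spousal attribution (R1), Jonas Rahimi is treated as also owning Nadia Rahimi's interest in Oakhollow Capital LLC, giving 13% + 10% = 23%.
By spousal attribution (R1), Jonas Rahimi is treated as also owning Nadia Rahimi's interest in Copperline Group plc, giving 42% + 19% = 61%.
Chain via Oakhollow Capital LLC → Quarry Partners LP (R2): 23% × 67% × 36% = 5.5476% of Harbor Services GmbH.
Chain via Copperline Group plc → Stonebridge Realty LP (R2): 61% × 46% × 43% = 12.0658% of Harbor Services GmbH.
Aggregating (R3): 5.5476% + 12.0658% = 17.6134%.
17.6134% falls short of the 50% threshold by 32.3866 percentage points.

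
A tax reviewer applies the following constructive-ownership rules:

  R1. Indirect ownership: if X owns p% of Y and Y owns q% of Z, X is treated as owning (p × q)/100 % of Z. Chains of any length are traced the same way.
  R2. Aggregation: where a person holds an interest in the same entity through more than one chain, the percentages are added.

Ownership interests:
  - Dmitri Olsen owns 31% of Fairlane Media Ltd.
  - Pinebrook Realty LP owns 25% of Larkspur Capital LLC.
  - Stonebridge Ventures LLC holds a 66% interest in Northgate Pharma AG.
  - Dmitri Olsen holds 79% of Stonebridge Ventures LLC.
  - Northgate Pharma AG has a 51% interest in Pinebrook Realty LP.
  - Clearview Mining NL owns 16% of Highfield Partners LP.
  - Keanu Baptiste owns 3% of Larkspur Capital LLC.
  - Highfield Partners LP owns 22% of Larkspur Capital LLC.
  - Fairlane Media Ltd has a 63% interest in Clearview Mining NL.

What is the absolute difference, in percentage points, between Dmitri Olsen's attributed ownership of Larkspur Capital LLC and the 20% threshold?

Chain via Stonebridge Ventures LLC → Northgate Pharma AG → Pinebrook Realty LP (R1): 79% × 66% × 51% × 25% = 6.64785% of Larkspur Capital LLC.
Chain via Fairlane Media Ltd → Clearview Mining NL → Highfield Partners LP (R1): 31% × 63% × 16% × 22% = 0.687456% of Larkspur Capital LLC.
Aggregating (R2): 6.64785% + 0.687456% = 7.335306%.
7.335306% falls short of the 20% threshold by 12.664694 percentage points.

12.664694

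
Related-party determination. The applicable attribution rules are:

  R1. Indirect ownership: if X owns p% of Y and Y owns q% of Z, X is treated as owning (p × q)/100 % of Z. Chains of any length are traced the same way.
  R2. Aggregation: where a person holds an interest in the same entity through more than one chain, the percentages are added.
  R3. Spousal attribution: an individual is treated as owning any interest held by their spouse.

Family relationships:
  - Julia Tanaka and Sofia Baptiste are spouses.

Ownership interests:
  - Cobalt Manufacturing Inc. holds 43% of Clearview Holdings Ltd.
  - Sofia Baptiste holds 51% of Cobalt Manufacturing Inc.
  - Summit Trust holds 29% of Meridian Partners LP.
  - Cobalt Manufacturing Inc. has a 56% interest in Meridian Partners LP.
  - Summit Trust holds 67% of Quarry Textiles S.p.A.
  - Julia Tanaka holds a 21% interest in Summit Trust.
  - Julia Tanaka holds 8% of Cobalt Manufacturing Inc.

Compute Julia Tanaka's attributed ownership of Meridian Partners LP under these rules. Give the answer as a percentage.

39.13%

By spousal attribution (R3), Julia Tanaka is treated as also owning Sofia Baptiste's interest in Cobalt Manufacturing Inc, giving 8% + 51% = 59%.
Chain via Summit Trust (R1): 21% × 29% = 6.09% of Meridian Partners LP.
Chain via Cobalt Manufacturing Inc. (R1): 59% × 56% = 33.04% of Meridian Partners LP.
Aggregating (R2): 6.09% + 33.04% = 39.13%.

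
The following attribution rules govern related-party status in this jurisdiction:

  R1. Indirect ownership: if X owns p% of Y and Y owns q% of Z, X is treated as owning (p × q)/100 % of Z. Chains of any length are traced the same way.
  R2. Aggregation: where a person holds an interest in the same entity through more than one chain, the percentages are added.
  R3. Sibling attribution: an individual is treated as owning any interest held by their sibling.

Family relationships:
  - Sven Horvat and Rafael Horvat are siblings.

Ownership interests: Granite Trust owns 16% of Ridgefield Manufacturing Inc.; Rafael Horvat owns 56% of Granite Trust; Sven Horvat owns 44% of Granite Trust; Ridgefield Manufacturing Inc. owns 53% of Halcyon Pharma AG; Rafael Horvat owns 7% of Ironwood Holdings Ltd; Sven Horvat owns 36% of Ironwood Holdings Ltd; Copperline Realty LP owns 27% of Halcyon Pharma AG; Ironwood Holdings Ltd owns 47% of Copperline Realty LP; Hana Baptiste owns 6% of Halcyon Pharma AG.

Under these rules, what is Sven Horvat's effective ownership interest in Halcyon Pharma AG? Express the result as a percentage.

13.9367%

By sibling attribution (R3), Sven Horvat is treated as also owning Rafael Horvat's interest in Granite Trust, giving 44% + 56% = 100%.
By sibling attribution (R3), Sven Horvat is treated as also owning Rafael Horvat's interest in Ironwood Holdings Ltd, giving 36% + 7% = 43%.
Chain via Granite Trust → Ridgefield Manufacturing Inc. (R1): 100% × 16% × 53% = 8.48% of Halcyon Pharma AG.
Chain via Ironwood Holdings Ltd → Copperline Realty LP (R1): 43% × 47% × 27% = 5.4567% of Halcyon Pharma AG.
Aggregating (R2): 8.48% + 5.4567% = 13.9367%.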